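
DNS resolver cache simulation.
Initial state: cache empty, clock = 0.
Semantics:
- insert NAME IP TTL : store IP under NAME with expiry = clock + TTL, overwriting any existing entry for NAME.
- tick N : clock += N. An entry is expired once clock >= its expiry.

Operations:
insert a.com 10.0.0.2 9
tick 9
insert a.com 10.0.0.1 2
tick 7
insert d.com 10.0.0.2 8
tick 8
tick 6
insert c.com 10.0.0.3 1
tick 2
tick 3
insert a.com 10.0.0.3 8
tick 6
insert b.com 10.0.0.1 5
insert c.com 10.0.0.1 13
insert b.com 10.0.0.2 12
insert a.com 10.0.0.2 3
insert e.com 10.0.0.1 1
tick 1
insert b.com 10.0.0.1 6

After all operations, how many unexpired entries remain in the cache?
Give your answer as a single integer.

Op 1: insert a.com -> 10.0.0.2 (expiry=0+9=9). clock=0
Op 2: tick 9 -> clock=9. purged={a.com}
Op 3: insert a.com -> 10.0.0.1 (expiry=9+2=11). clock=9
Op 4: tick 7 -> clock=16. purged={a.com}
Op 5: insert d.com -> 10.0.0.2 (expiry=16+8=24). clock=16
Op 6: tick 8 -> clock=24. purged={d.com}
Op 7: tick 6 -> clock=30.
Op 8: insert c.com -> 10.0.0.3 (expiry=30+1=31). clock=30
Op 9: tick 2 -> clock=32. purged={c.com}
Op 10: tick 3 -> clock=35.
Op 11: insert a.com -> 10.0.0.3 (expiry=35+8=43). clock=35
Op 12: tick 6 -> clock=41.
Op 13: insert b.com -> 10.0.0.1 (expiry=41+5=46). clock=41
Op 14: insert c.com -> 10.0.0.1 (expiry=41+13=54). clock=41
Op 15: insert b.com -> 10.0.0.2 (expiry=41+12=53). clock=41
Op 16: insert a.com -> 10.0.0.2 (expiry=41+3=44). clock=41
Op 17: insert e.com -> 10.0.0.1 (expiry=41+1=42). clock=41
Op 18: tick 1 -> clock=42. purged={e.com}
Op 19: insert b.com -> 10.0.0.1 (expiry=42+6=48). clock=42
Final cache (unexpired): {a.com,b.com,c.com} -> size=3

Answer: 3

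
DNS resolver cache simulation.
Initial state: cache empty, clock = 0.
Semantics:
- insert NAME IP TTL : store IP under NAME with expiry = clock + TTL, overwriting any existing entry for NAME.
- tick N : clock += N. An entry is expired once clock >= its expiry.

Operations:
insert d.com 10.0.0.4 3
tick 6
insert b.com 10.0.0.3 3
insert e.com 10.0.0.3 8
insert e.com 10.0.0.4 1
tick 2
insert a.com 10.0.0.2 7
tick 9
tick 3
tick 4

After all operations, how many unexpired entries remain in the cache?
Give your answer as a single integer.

Op 1: insert d.com -> 10.0.0.4 (expiry=0+3=3). clock=0
Op 2: tick 6 -> clock=6. purged={d.com}
Op 3: insert b.com -> 10.0.0.3 (expiry=6+3=9). clock=6
Op 4: insert e.com -> 10.0.0.3 (expiry=6+8=14). clock=6
Op 5: insert e.com -> 10.0.0.4 (expiry=6+1=7). clock=6
Op 6: tick 2 -> clock=8. purged={e.com}
Op 7: insert a.com -> 10.0.0.2 (expiry=8+7=15). clock=8
Op 8: tick 9 -> clock=17. purged={a.com,b.com}
Op 9: tick 3 -> clock=20.
Op 10: tick 4 -> clock=24.
Final cache (unexpired): {} -> size=0

Answer: 0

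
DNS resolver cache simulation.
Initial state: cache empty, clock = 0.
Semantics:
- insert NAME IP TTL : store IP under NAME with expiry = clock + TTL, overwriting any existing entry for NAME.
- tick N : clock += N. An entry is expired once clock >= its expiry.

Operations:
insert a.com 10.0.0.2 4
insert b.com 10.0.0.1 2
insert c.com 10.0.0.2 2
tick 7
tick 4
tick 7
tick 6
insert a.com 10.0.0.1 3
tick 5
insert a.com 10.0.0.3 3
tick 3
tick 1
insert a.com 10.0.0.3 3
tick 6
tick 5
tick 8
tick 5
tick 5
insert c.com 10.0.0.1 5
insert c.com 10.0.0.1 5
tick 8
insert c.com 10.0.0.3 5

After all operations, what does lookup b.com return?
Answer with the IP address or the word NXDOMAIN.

Answer: NXDOMAIN

Derivation:
Op 1: insert a.com -> 10.0.0.2 (expiry=0+4=4). clock=0
Op 2: insert b.com -> 10.0.0.1 (expiry=0+2=2). clock=0
Op 3: insert c.com -> 10.0.0.2 (expiry=0+2=2). clock=0
Op 4: tick 7 -> clock=7. purged={a.com,b.com,c.com}
Op 5: tick 4 -> clock=11.
Op 6: tick 7 -> clock=18.
Op 7: tick 6 -> clock=24.
Op 8: insert a.com -> 10.0.0.1 (expiry=24+3=27). clock=24
Op 9: tick 5 -> clock=29. purged={a.com}
Op 10: insert a.com -> 10.0.0.3 (expiry=29+3=32). clock=29
Op 11: tick 3 -> clock=32. purged={a.com}
Op 12: tick 1 -> clock=33.
Op 13: insert a.com -> 10.0.0.3 (expiry=33+3=36). clock=33
Op 14: tick 6 -> clock=39. purged={a.com}
Op 15: tick 5 -> clock=44.
Op 16: tick 8 -> clock=52.
Op 17: tick 5 -> clock=57.
Op 18: tick 5 -> clock=62.
Op 19: insert c.com -> 10.0.0.1 (expiry=62+5=67). clock=62
Op 20: insert c.com -> 10.0.0.1 (expiry=62+5=67). clock=62
Op 21: tick 8 -> clock=70. purged={c.com}
Op 22: insert c.com -> 10.0.0.3 (expiry=70+5=75). clock=70
lookup b.com: not in cache (expired or never inserted)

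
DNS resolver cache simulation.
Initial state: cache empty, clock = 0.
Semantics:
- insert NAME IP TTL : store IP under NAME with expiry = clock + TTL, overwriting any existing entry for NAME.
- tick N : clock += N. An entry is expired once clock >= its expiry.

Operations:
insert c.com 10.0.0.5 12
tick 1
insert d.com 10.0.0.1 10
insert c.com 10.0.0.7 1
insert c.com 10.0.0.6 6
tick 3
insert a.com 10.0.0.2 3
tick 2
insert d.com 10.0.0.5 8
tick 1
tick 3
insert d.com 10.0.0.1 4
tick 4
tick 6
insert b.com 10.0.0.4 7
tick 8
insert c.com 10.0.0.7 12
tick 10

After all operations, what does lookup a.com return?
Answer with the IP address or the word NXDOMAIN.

Op 1: insert c.com -> 10.0.0.5 (expiry=0+12=12). clock=0
Op 2: tick 1 -> clock=1.
Op 3: insert d.com -> 10.0.0.1 (expiry=1+10=11). clock=1
Op 4: insert c.com -> 10.0.0.7 (expiry=1+1=2). clock=1
Op 5: insert c.com -> 10.0.0.6 (expiry=1+6=7). clock=1
Op 6: tick 3 -> clock=4.
Op 7: insert a.com -> 10.0.0.2 (expiry=4+3=7). clock=4
Op 8: tick 2 -> clock=6.
Op 9: insert d.com -> 10.0.0.5 (expiry=6+8=14). clock=6
Op 10: tick 1 -> clock=7. purged={a.com,c.com}
Op 11: tick 3 -> clock=10.
Op 12: insert d.com -> 10.0.0.1 (expiry=10+4=14). clock=10
Op 13: tick 4 -> clock=14. purged={d.com}
Op 14: tick 6 -> clock=20.
Op 15: insert b.com -> 10.0.0.4 (expiry=20+7=27). clock=20
Op 16: tick 8 -> clock=28. purged={b.com}
Op 17: insert c.com -> 10.0.0.7 (expiry=28+12=40). clock=28
Op 18: tick 10 -> clock=38.
lookup a.com: not in cache (expired or never inserted)

Answer: NXDOMAIN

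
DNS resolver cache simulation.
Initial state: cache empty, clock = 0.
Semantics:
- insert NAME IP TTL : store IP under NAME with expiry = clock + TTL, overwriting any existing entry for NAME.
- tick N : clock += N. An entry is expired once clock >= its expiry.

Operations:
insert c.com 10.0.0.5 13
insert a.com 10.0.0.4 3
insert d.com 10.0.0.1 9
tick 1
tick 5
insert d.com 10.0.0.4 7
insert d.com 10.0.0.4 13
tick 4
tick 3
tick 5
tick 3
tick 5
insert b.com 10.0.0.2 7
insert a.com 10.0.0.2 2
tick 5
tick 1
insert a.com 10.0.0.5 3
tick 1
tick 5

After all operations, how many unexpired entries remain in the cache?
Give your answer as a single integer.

Op 1: insert c.com -> 10.0.0.5 (expiry=0+13=13). clock=0
Op 2: insert a.com -> 10.0.0.4 (expiry=0+3=3). clock=0
Op 3: insert d.com -> 10.0.0.1 (expiry=0+9=9). clock=0
Op 4: tick 1 -> clock=1.
Op 5: tick 5 -> clock=6. purged={a.com}
Op 6: insert d.com -> 10.0.0.4 (expiry=6+7=13). clock=6
Op 7: insert d.com -> 10.0.0.4 (expiry=6+13=19). clock=6
Op 8: tick 4 -> clock=10.
Op 9: tick 3 -> clock=13. purged={c.com}
Op 10: tick 5 -> clock=18.
Op 11: tick 3 -> clock=21. purged={d.com}
Op 12: tick 5 -> clock=26.
Op 13: insert b.com -> 10.0.0.2 (expiry=26+7=33). clock=26
Op 14: insert a.com -> 10.0.0.2 (expiry=26+2=28). clock=26
Op 15: tick 5 -> clock=31. purged={a.com}
Op 16: tick 1 -> clock=32.
Op 17: insert a.com -> 10.0.0.5 (expiry=32+3=35). clock=32
Op 18: tick 1 -> clock=33. purged={b.com}
Op 19: tick 5 -> clock=38. purged={a.com}
Final cache (unexpired): {} -> size=0

Answer: 0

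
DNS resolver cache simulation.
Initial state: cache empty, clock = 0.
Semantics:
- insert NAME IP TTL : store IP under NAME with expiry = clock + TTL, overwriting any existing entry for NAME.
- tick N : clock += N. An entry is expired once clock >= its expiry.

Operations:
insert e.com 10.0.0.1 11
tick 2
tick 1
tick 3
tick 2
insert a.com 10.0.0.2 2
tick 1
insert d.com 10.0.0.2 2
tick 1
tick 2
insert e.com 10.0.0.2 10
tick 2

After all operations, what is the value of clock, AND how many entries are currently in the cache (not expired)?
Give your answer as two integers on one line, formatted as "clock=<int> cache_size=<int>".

Op 1: insert e.com -> 10.0.0.1 (expiry=0+11=11). clock=0
Op 2: tick 2 -> clock=2.
Op 3: tick 1 -> clock=3.
Op 4: tick 3 -> clock=6.
Op 5: tick 2 -> clock=8.
Op 6: insert a.com -> 10.0.0.2 (expiry=8+2=10). clock=8
Op 7: tick 1 -> clock=9.
Op 8: insert d.com -> 10.0.0.2 (expiry=9+2=11). clock=9
Op 9: tick 1 -> clock=10. purged={a.com}
Op 10: tick 2 -> clock=12. purged={d.com,e.com}
Op 11: insert e.com -> 10.0.0.2 (expiry=12+10=22). clock=12
Op 12: tick 2 -> clock=14.
Final clock = 14
Final cache (unexpired): {e.com} -> size=1

Answer: clock=14 cache_size=1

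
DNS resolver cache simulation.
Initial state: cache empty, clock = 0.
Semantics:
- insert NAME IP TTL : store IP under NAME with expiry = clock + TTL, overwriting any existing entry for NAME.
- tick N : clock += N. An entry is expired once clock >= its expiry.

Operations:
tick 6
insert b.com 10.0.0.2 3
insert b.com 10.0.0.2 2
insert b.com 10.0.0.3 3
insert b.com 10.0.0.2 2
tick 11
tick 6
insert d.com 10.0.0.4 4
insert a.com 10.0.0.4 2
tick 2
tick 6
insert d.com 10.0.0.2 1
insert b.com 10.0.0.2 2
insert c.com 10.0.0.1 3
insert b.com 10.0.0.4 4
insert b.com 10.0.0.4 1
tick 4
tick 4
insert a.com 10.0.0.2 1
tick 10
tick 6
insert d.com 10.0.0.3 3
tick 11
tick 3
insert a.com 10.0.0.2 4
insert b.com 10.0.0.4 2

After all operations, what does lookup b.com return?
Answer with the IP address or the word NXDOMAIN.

Op 1: tick 6 -> clock=6.
Op 2: insert b.com -> 10.0.0.2 (expiry=6+3=9). clock=6
Op 3: insert b.com -> 10.0.0.2 (expiry=6+2=8). clock=6
Op 4: insert b.com -> 10.0.0.3 (expiry=6+3=9). clock=6
Op 5: insert b.com -> 10.0.0.2 (expiry=6+2=8). clock=6
Op 6: tick 11 -> clock=17. purged={b.com}
Op 7: tick 6 -> clock=23.
Op 8: insert d.com -> 10.0.0.4 (expiry=23+4=27). clock=23
Op 9: insert a.com -> 10.0.0.4 (expiry=23+2=25). clock=23
Op 10: tick 2 -> clock=25. purged={a.com}
Op 11: tick 6 -> clock=31. purged={d.com}
Op 12: insert d.com -> 10.0.0.2 (expiry=31+1=32). clock=31
Op 13: insert b.com -> 10.0.0.2 (expiry=31+2=33). clock=31
Op 14: insert c.com -> 10.0.0.1 (expiry=31+3=34). clock=31
Op 15: insert b.com -> 10.0.0.4 (expiry=31+4=35). clock=31
Op 16: insert b.com -> 10.0.0.4 (expiry=31+1=32). clock=31
Op 17: tick 4 -> clock=35. purged={b.com,c.com,d.com}
Op 18: tick 4 -> clock=39.
Op 19: insert a.com -> 10.0.0.2 (expiry=39+1=40). clock=39
Op 20: tick 10 -> clock=49. purged={a.com}
Op 21: tick 6 -> clock=55.
Op 22: insert d.com -> 10.0.0.3 (expiry=55+3=58). clock=55
Op 23: tick 11 -> clock=66. purged={d.com}
Op 24: tick 3 -> clock=69.
Op 25: insert a.com -> 10.0.0.2 (expiry=69+4=73). clock=69
Op 26: insert b.com -> 10.0.0.4 (expiry=69+2=71). clock=69
lookup b.com: present, ip=10.0.0.4 expiry=71 > clock=69

Answer: 10.0.0.4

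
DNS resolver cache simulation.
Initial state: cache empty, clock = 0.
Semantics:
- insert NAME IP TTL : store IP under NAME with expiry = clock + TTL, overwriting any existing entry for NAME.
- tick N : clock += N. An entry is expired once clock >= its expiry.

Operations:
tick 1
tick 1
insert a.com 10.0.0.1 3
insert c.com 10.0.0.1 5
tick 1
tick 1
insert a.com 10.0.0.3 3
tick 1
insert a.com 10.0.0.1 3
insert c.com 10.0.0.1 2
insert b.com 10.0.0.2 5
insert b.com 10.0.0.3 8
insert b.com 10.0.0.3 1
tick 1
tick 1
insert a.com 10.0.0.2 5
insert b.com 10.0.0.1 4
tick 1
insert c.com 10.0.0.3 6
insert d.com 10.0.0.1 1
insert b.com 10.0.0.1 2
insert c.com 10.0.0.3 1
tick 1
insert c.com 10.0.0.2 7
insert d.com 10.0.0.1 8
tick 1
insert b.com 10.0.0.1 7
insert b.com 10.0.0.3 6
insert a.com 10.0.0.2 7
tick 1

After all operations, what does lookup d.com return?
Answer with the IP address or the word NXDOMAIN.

Op 1: tick 1 -> clock=1.
Op 2: tick 1 -> clock=2.
Op 3: insert a.com -> 10.0.0.1 (expiry=2+3=5). clock=2
Op 4: insert c.com -> 10.0.0.1 (expiry=2+5=7). clock=2
Op 5: tick 1 -> clock=3.
Op 6: tick 1 -> clock=4.
Op 7: insert a.com -> 10.0.0.3 (expiry=4+3=7). clock=4
Op 8: tick 1 -> clock=5.
Op 9: insert a.com -> 10.0.0.1 (expiry=5+3=8). clock=5
Op 10: insert c.com -> 10.0.0.1 (expiry=5+2=7). clock=5
Op 11: insert b.com -> 10.0.0.2 (expiry=5+5=10). clock=5
Op 12: insert b.com -> 10.0.0.3 (expiry=5+8=13). clock=5
Op 13: insert b.com -> 10.0.0.3 (expiry=5+1=6). clock=5
Op 14: tick 1 -> clock=6. purged={b.com}
Op 15: tick 1 -> clock=7. purged={c.com}
Op 16: insert a.com -> 10.0.0.2 (expiry=7+5=12). clock=7
Op 17: insert b.com -> 10.0.0.1 (expiry=7+4=11). clock=7
Op 18: tick 1 -> clock=8.
Op 19: insert c.com -> 10.0.0.3 (expiry=8+6=14). clock=8
Op 20: insert d.com -> 10.0.0.1 (expiry=8+1=9). clock=8
Op 21: insert b.com -> 10.0.0.1 (expiry=8+2=10). clock=8
Op 22: insert c.com -> 10.0.0.3 (expiry=8+1=9). clock=8
Op 23: tick 1 -> clock=9. purged={c.com,d.com}
Op 24: insert c.com -> 10.0.0.2 (expiry=9+7=16). clock=9
Op 25: insert d.com -> 10.0.0.1 (expiry=9+8=17). clock=9
Op 26: tick 1 -> clock=10. purged={b.com}
Op 27: insert b.com -> 10.0.0.1 (expiry=10+7=17). clock=10
Op 28: insert b.com -> 10.0.0.3 (expiry=10+6=16). clock=10
Op 29: insert a.com -> 10.0.0.2 (expiry=10+7=17). clock=10
Op 30: tick 1 -> clock=11.
lookup d.com: present, ip=10.0.0.1 expiry=17 > clock=11

Answer: 10.0.0.1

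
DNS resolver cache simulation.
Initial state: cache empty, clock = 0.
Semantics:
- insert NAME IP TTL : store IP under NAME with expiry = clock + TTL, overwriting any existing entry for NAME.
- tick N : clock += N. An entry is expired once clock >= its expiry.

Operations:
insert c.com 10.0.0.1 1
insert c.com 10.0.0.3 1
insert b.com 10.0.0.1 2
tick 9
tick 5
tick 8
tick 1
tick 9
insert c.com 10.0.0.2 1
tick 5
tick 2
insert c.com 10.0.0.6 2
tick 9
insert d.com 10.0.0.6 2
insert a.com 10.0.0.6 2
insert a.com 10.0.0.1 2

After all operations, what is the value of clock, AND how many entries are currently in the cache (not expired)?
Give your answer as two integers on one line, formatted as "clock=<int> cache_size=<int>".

Answer: clock=48 cache_size=2

Derivation:
Op 1: insert c.com -> 10.0.0.1 (expiry=0+1=1). clock=0
Op 2: insert c.com -> 10.0.0.3 (expiry=0+1=1). clock=0
Op 3: insert b.com -> 10.0.0.1 (expiry=0+2=2). clock=0
Op 4: tick 9 -> clock=9. purged={b.com,c.com}
Op 5: tick 5 -> clock=14.
Op 6: tick 8 -> clock=22.
Op 7: tick 1 -> clock=23.
Op 8: tick 9 -> clock=32.
Op 9: insert c.com -> 10.0.0.2 (expiry=32+1=33). clock=32
Op 10: tick 5 -> clock=37. purged={c.com}
Op 11: tick 2 -> clock=39.
Op 12: insert c.com -> 10.0.0.6 (expiry=39+2=41). clock=39
Op 13: tick 9 -> clock=48. purged={c.com}
Op 14: insert d.com -> 10.0.0.6 (expiry=48+2=50). clock=48
Op 15: insert a.com -> 10.0.0.6 (expiry=48+2=50). clock=48
Op 16: insert a.com -> 10.0.0.1 (expiry=48+2=50). clock=48
Final clock = 48
Final cache (unexpired): {a.com,d.com} -> size=2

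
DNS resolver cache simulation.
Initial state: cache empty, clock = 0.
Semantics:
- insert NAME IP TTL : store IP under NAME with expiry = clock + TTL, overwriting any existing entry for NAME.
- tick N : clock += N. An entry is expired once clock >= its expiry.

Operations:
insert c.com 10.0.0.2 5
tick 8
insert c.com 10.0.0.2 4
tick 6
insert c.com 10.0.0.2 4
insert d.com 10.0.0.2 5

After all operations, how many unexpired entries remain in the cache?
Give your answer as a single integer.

Op 1: insert c.com -> 10.0.0.2 (expiry=0+5=5). clock=0
Op 2: tick 8 -> clock=8. purged={c.com}
Op 3: insert c.com -> 10.0.0.2 (expiry=8+4=12). clock=8
Op 4: tick 6 -> clock=14. purged={c.com}
Op 5: insert c.com -> 10.0.0.2 (expiry=14+4=18). clock=14
Op 6: insert d.com -> 10.0.0.2 (expiry=14+5=19). clock=14
Final cache (unexpired): {c.com,d.com} -> size=2

Answer: 2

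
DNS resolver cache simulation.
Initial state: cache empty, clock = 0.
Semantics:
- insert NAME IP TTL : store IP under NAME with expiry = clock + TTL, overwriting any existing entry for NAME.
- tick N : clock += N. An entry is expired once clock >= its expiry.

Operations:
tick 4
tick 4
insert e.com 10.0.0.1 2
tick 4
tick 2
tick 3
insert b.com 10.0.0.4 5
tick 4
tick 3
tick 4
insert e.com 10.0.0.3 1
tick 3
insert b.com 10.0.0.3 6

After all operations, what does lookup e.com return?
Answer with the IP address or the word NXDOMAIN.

Answer: NXDOMAIN

Derivation:
Op 1: tick 4 -> clock=4.
Op 2: tick 4 -> clock=8.
Op 3: insert e.com -> 10.0.0.1 (expiry=8+2=10). clock=8
Op 4: tick 4 -> clock=12. purged={e.com}
Op 5: tick 2 -> clock=14.
Op 6: tick 3 -> clock=17.
Op 7: insert b.com -> 10.0.0.4 (expiry=17+5=22). clock=17
Op 8: tick 4 -> clock=21.
Op 9: tick 3 -> clock=24. purged={b.com}
Op 10: tick 4 -> clock=28.
Op 11: insert e.com -> 10.0.0.3 (expiry=28+1=29). clock=28
Op 12: tick 3 -> clock=31. purged={e.com}
Op 13: insert b.com -> 10.0.0.3 (expiry=31+6=37). clock=31
lookup e.com: not in cache (expired or never inserted)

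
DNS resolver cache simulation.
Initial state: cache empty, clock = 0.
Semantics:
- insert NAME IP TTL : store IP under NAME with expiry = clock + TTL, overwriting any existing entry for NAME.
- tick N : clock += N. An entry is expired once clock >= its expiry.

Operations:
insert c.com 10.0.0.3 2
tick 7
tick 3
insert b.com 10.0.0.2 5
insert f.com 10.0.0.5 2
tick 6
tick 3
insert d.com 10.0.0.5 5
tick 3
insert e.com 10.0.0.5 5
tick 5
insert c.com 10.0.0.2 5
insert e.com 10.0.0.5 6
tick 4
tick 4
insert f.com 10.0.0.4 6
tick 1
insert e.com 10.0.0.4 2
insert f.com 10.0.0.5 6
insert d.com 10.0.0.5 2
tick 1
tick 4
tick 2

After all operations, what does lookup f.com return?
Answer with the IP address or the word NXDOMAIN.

Answer: NXDOMAIN

Derivation:
Op 1: insert c.com -> 10.0.0.3 (expiry=0+2=2). clock=0
Op 2: tick 7 -> clock=7. purged={c.com}
Op 3: tick 3 -> clock=10.
Op 4: insert b.com -> 10.0.0.2 (expiry=10+5=15). clock=10
Op 5: insert f.com -> 10.0.0.5 (expiry=10+2=12). clock=10
Op 6: tick 6 -> clock=16. purged={b.com,f.com}
Op 7: tick 3 -> clock=19.
Op 8: insert d.com -> 10.0.0.5 (expiry=19+5=24). clock=19
Op 9: tick 3 -> clock=22.
Op 10: insert e.com -> 10.0.0.5 (expiry=22+5=27). clock=22
Op 11: tick 5 -> clock=27. purged={d.com,e.com}
Op 12: insert c.com -> 10.0.0.2 (expiry=27+5=32). clock=27
Op 13: insert e.com -> 10.0.0.5 (expiry=27+6=33). clock=27
Op 14: tick 4 -> clock=31.
Op 15: tick 4 -> clock=35. purged={c.com,e.com}
Op 16: insert f.com -> 10.0.0.4 (expiry=35+6=41). clock=35
Op 17: tick 1 -> clock=36.
Op 18: insert e.com -> 10.0.0.4 (expiry=36+2=38). clock=36
Op 19: insert f.com -> 10.0.0.5 (expiry=36+6=42). clock=36
Op 20: insert d.com -> 10.0.0.5 (expiry=36+2=38). clock=36
Op 21: tick 1 -> clock=37.
Op 22: tick 4 -> clock=41. purged={d.com,e.com}
Op 23: tick 2 -> clock=43. purged={f.com}
lookup f.com: not in cache (expired or never inserted)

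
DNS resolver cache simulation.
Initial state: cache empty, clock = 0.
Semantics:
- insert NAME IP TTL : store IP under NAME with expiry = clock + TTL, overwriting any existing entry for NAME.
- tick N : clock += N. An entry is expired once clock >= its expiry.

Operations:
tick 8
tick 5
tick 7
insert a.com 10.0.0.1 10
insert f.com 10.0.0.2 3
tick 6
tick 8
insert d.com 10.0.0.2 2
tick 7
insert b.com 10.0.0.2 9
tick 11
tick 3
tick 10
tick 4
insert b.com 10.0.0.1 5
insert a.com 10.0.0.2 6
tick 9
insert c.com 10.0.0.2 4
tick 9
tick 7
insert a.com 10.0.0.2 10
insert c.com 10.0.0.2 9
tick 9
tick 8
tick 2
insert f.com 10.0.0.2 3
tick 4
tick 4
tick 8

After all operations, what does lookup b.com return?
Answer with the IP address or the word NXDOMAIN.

Answer: NXDOMAIN

Derivation:
Op 1: tick 8 -> clock=8.
Op 2: tick 5 -> clock=13.
Op 3: tick 7 -> clock=20.
Op 4: insert a.com -> 10.0.0.1 (expiry=20+10=30). clock=20
Op 5: insert f.com -> 10.0.0.2 (expiry=20+3=23). clock=20
Op 6: tick 6 -> clock=26. purged={f.com}
Op 7: tick 8 -> clock=34. purged={a.com}
Op 8: insert d.com -> 10.0.0.2 (expiry=34+2=36). clock=34
Op 9: tick 7 -> clock=41. purged={d.com}
Op 10: insert b.com -> 10.0.0.2 (expiry=41+9=50). clock=41
Op 11: tick 11 -> clock=52. purged={b.com}
Op 12: tick 3 -> clock=55.
Op 13: tick 10 -> clock=65.
Op 14: tick 4 -> clock=69.
Op 15: insert b.com -> 10.0.0.1 (expiry=69+5=74). clock=69
Op 16: insert a.com -> 10.0.0.2 (expiry=69+6=75). clock=69
Op 17: tick 9 -> clock=78. purged={a.com,b.com}
Op 18: insert c.com -> 10.0.0.2 (expiry=78+4=82). clock=78
Op 19: tick 9 -> clock=87. purged={c.com}
Op 20: tick 7 -> clock=94.
Op 21: insert a.com -> 10.0.0.2 (expiry=94+10=104). clock=94
Op 22: insert c.com -> 10.0.0.2 (expiry=94+9=103). clock=94
Op 23: tick 9 -> clock=103. purged={c.com}
Op 24: tick 8 -> clock=111. purged={a.com}
Op 25: tick 2 -> clock=113.
Op 26: insert f.com -> 10.0.0.2 (expiry=113+3=116). clock=113
Op 27: tick 4 -> clock=117. purged={f.com}
Op 28: tick 4 -> clock=121.
Op 29: tick 8 -> clock=129.
lookup b.com: not in cache (expired or never inserted)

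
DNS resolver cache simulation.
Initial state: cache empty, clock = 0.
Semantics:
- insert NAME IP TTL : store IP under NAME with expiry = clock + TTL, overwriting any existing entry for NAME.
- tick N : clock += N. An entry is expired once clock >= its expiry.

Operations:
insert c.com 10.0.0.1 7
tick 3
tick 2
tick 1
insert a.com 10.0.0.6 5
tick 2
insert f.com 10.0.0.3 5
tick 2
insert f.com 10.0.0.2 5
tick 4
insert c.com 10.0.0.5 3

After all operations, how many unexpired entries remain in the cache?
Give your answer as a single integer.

Op 1: insert c.com -> 10.0.0.1 (expiry=0+7=7). clock=0
Op 2: tick 3 -> clock=3.
Op 3: tick 2 -> clock=5.
Op 4: tick 1 -> clock=6.
Op 5: insert a.com -> 10.0.0.6 (expiry=6+5=11). clock=6
Op 6: tick 2 -> clock=8. purged={c.com}
Op 7: insert f.com -> 10.0.0.3 (expiry=8+5=13). clock=8
Op 8: tick 2 -> clock=10.
Op 9: insert f.com -> 10.0.0.2 (expiry=10+5=15). clock=10
Op 10: tick 4 -> clock=14. purged={a.com}
Op 11: insert c.com -> 10.0.0.5 (expiry=14+3=17). clock=14
Final cache (unexpired): {c.com,f.com} -> size=2

Answer: 2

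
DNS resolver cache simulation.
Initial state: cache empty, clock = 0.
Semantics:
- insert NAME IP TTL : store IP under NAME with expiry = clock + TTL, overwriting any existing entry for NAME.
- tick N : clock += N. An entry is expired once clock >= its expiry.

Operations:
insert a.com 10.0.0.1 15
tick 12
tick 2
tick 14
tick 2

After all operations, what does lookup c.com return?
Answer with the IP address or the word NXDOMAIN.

Answer: NXDOMAIN

Derivation:
Op 1: insert a.com -> 10.0.0.1 (expiry=0+15=15). clock=0
Op 2: tick 12 -> clock=12.
Op 3: tick 2 -> clock=14.
Op 4: tick 14 -> clock=28. purged={a.com}
Op 5: tick 2 -> clock=30.
lookup c.com: not in cache (expired or never inserted)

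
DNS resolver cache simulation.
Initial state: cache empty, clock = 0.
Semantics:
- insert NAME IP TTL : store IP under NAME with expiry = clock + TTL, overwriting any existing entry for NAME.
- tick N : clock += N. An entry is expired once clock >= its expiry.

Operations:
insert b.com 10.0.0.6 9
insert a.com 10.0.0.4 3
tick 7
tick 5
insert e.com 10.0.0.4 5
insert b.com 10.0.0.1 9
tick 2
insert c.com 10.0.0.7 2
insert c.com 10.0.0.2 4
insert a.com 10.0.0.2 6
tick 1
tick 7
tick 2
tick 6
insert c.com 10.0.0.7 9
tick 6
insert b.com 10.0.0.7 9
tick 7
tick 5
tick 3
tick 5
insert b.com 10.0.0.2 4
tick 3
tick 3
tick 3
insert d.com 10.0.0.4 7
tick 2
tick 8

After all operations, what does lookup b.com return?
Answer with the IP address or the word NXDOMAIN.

Answer: NXDOMAIN

Derivation:
Op 1: insert b.com -> 10.0.0.6 (expiry=0+9=9). clock=0
Op 2: insert a.com -> 10.0.0.4 (expiry=0+3=3). clock=0
Op 3: tick 7 -> clock=7. purged={a.com}
Op 4: tick 5 -> clock=12. purged={b.com}
Op 5: insert e.com -> 10.0.0.4 (expiry=12+5=17). clock=12
Op 6: insert b.com -> 10.0.0.1 (expiry=12+9=21). clock=12
Op 7: tick 2 -> clock=14.
Op 8: insert c.com -> 10.0.0.7 (expiry=14+2=16). clock=14
Op 9: insert c.com -> 10.0.0.2 (expiry=14+4=18). clock=14
Op 10: insert a.com -> 10.0.0.2 (expiry=14+6=20). clock=14
Op 11: tick 1 -> clock=15.
Op 12: tick 7 -> clock=22. purged={a.com,b.com,c.com,e.com}
Op 13: tick 2 -> clock=24.
Op 14: tick 6 -> clock=30.
Op 15: insert c.com -> 10.0.0.7 (expiry=30+9=39). clock=30
Op 16: tick 6 -> clock=36.
Op 17: insert b.com -> 10.0.0.7 (expiry=36+9=45). clock=36
Op 18: tick 7 -> clock=43. purged={c.com}
Op 19: tick 5 -> clock=48. purged={b.com}
Op 20: tick 3 -> clock=51.
Op 21: tick 5 -> clock=56.
Op 22: insert b.com -> 10.0.0.2 (expiry=56+4=60). clock=56
Op 23: tick 3 -> clock=59.
Op 24: tick 3 -> clock=62. purged={b.com}
Op 25: tick 3 -> clock=65.
Op 26: insert d.com -> 10.0.0.4 (expiry=65+7=72). clock=65
Op 27: tick 2 -> clock=67.
Op 28: tick 8 -> clock=75. purged={d.com}
lookup b.com: not in cache (expired or never inserted)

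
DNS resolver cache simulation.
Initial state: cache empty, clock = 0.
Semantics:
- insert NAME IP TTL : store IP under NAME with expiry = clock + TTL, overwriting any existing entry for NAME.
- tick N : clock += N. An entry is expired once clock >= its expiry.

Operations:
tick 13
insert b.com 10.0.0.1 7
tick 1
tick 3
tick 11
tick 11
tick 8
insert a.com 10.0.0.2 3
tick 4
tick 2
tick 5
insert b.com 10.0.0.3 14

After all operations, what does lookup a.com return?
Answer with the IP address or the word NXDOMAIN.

Op 1: tick 13 -> clock=13.
Op 2: insert b.com -> 10.0.0.1 (expiry=13+7=20). clock=13
Op 3: tick 1 -> clock=14.
Op 4: tick 3 -> clock=17.
Op 5: tick 11 -> clock=28. purged={b.com}
Op 6: tick 11 -> clock=39.
Op 7: tick 8 -> clock=47.
Op 8: insert a.com -> 10.0.0.2 (expiry=47+3=50). clock=47
Op 9: tick 4 -> clock=51. purged={a.com}
Op 10: tick 2 -> clock=53.
Op 11: tick 5 -> clock=58.
Op 12: insert b.com -> 10.0.0.3 (expiry=58+14=72). clock=58
lookup a.com: not in cache (expired or never inserted)

Answer: NXDOMAIN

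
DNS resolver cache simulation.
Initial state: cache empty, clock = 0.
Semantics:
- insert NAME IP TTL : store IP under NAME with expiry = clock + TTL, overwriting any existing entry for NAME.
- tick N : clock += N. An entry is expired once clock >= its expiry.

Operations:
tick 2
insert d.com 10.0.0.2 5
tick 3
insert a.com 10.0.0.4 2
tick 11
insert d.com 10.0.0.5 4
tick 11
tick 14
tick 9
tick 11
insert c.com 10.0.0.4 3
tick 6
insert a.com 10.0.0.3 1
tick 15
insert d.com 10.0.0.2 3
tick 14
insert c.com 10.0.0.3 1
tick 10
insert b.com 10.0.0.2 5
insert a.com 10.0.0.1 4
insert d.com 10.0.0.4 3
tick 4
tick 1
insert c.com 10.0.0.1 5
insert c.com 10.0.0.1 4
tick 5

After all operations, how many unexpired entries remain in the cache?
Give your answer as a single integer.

Answer: 0

Derivation:
Op 1: tick 2 -> clock=2.
Op 2: insert d.com -> 10.0.0.2 (expiry=2+5=7). clock=2
Op 3: tick 3 -> clock=5.
Op 4: insert a.com -> 10.0.0.4 (expiry=5+2=7). clock=5
Op 5: tick 11 -> clock=16. purged={a.com,d.com}
Op 6: insert d.com -> 10.0.0.5 (expiry=16+4=20). clock=16
Op 7: tick 11 -> clock=27. purged={d.com}
Op 8: tick 14 -> clock=41.
Op 9: tick 9 -> clock=50.
Op 10: tick 11 -> clock=61.
Op 11: insert c.com -> 10.0.0.4 (expiry=61+3=64). clock=61
Op 12: tick 6 -> clock=67. purged={c.com}
Op 13: insert a.com -> 10.0.0.3 (expiry=67+1=68). clock=67
Op 14: tick 15 -> clock=82. purged={a.com}
Op 15: insert d.com -> 10.0.0.2 (expiry=82+3=85). clock=82
Op 16: tick 14 -> clock=96. purged={d.com}
Op 17: insert c.com -> 10.0.0.3 (expiry=96+1=97). clock=96
Op 18: tick 10 -> clock=106. purged={c.com}
Op 19: insert b.com -> 10.0.0.2 (expiry=106+5=111). clock=106
Op 20: insert a.com -> 10.0.0.1 (expiry=106+4=110). clock=106
Op 21: insert d.com -> 10.0.0.4 (expiry=106+3=109). clock=106
Op 22: tick 4 -> clock=110. purged={a.com,d.com}
Op 23: tick 1 -> clock=111. purged={b.com}
Op 24: insert c.com -> 10.0.0.1 (expiry=111+5=116). clock=111
Op 25: insert c.com -> 10.0.0.1 (expiry=111+4=115). clock=111
Op 26: tick 5 -> clock=116. purged={c.com}
Final cache (unexpired): {} -> size=0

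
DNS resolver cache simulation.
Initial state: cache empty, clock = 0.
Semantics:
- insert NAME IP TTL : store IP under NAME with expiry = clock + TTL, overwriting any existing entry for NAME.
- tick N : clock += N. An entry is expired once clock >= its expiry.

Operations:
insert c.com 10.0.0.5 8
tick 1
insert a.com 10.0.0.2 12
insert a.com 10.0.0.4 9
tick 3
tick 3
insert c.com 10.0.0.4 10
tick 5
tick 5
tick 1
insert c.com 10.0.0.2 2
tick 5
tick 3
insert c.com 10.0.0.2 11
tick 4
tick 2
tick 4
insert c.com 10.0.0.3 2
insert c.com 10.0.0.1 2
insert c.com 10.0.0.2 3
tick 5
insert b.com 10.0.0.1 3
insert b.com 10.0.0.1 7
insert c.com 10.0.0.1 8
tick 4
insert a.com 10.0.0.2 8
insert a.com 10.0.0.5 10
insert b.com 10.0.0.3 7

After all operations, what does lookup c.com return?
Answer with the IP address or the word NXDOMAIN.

Answer: 10.0.0.1

Derivation:
Op 1: insert c.com -> 10.0.0.5 (expiry=0+8=8). clock=0
Op 2: tick 1 -> clock=1.
Op 3: insert a.com -> 10.0.0.2 (expiry=1+12=13). clock=1
Op 4: insert a.com -> 10.0.0.4 (expiry=1+9=10). clock=1
Op 5: tick 3 -> clock=4.
Op 6: tick 3 -> clock=7.
Op 7: insert c.com -> 10.0.0.4 (expiry=7+10=17). clock=7
Op 8: tick 5 -> clock=12. purged={a.com}
Op 9: tick 5 -> clock=17. purged={c.com}
Op 10: tick 1 -> clock=18.
Op 11: insert c.com -> 10.0.0.2 (expiry=18+2=20). clock=18
Op 12: tick 5 -> clock=23. purged={c.com}
Op 13: tick 3 -> clock=26.
Op 14: insert c.com -> 10.0.0.2 (expiry=26+11=37). clock=26
Op 15: tick 4 -> clock=30.
Op 16: tick 2 -> clock=32.
Op 17: tick 4 -> clock=36.
Op 18: insert c.com -> 10.0.0.3 (expiry=36+2=38). clock=36
Op 19: insert c.com -> 10.0.0.1 (expiry=36+2=38). clock=36
Op 20: insert c.com -> 10.0.0.2 (expiry=36+3=39). clock=36
Op 21: tick 5 -> clock=41. purged={c.com}
Op 22: insert b.com -> 10.0.0.1 (expiry=41+3=44). clock=41
Op 23: insert b.com -> 10.0.0.1 (expiry=41+7=48). clock=41
Op 24: insert c.com -> 10.0.0.1 (expiry=41+8=49). clock=41
Op 25: tick 4 -> clock=45.
Op 26: insert a.com -> 10.0.0.2 (expiry=45+8=53). clock=45
Op 27: insert a.com -> 10.0.0.5 (expiry=45+10=55). clock=45
Op 28: insert b.com -> 10.0.0.3 (expiry=45+7=52). clock=45
lookup c.com: present, ip=10.0.0.1 expiry=49 > clock=45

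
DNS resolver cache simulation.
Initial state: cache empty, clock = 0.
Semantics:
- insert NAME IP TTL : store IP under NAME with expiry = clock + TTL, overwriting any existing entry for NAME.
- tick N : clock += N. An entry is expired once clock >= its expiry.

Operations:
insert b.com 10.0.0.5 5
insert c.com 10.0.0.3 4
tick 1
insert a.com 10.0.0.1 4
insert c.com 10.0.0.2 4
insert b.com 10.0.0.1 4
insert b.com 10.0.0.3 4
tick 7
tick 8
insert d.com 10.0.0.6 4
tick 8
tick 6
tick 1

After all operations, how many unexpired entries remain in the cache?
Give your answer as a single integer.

Answer: 0

Derivation:
Op 1: insert b.com -> 10.0.0.5 (expiry=0+5=5). clock=0
Op 2: insert c.com -> 10.0.0.3 (expiry=0+4=4). clock=0
Op 3: tick 1 -> clock=1.
Op 4: insert a.com -> 10.0.0.1 (expiry=1+4=5). clock=1
Op 5: insert c.com -> 10.0.0.2 (expiry=1+4=5). clock=1
Op 6: insert b.com -> 10.0.0.1 (expiry=1+4=5). clock=1
Op 7: insert b.com -> 10.0.0.3 (expiry=1+4=5). clock=1
Op 8: tick 7 -> clock=8. purged={a.com,b.com,c.com}
Op 9: tick 8 -> clock=16.
Op 10: insert d.com -> 10.0.0.6 (expiry=16+4=20). clock=16
Op 11: tick 8 -> clock=24. purged={d.com}
Op 12: tick 6 -> clock=30.
Op 13: tick 1 -> clock=31.
Final cache (unexpired): {} -> size=0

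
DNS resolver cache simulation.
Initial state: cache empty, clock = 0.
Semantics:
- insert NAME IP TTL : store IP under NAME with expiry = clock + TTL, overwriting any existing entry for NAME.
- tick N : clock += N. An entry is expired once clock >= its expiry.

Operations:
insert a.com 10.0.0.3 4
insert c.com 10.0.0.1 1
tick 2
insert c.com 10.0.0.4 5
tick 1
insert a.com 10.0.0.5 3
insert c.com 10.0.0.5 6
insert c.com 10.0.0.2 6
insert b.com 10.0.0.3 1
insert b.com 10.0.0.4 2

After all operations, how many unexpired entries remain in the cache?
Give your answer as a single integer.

Answer: 3

Derivation:
Op 1: insert a.com -> 10.0.0.3 (expiry=0+4=4). clock=0
Op 2: insert c.com -> 10.0.0.1 (expiry=0+1=1). clock=0
Op 3: tick 2 -> clock=2. purged={c.com}
Op 4: insert c.com -> 10.0.0.4 (expiry=2+5=7). clock=2
Op 5: tick 1 -> clock=3.
Op 6: insert a.com -> 10.0.0.5 (expiry=3+3=6). clock=3
Op 7: insert c.com -> 10.0.0.5 (expiry=3+6=9). clock=3
Op 8: insert c.com -> 10.0.0.2 (expiry=3+6=9). clock=3
Op 9: insert b.com -> 10.0.0.3 (expiry=3+1=4). clock=3
Op 10: insert b.com -> 10.0.0.4 (expiry=3+2=5). clock=3
Final cache (unexpired): {a.com,b.com,c.com} -> size=3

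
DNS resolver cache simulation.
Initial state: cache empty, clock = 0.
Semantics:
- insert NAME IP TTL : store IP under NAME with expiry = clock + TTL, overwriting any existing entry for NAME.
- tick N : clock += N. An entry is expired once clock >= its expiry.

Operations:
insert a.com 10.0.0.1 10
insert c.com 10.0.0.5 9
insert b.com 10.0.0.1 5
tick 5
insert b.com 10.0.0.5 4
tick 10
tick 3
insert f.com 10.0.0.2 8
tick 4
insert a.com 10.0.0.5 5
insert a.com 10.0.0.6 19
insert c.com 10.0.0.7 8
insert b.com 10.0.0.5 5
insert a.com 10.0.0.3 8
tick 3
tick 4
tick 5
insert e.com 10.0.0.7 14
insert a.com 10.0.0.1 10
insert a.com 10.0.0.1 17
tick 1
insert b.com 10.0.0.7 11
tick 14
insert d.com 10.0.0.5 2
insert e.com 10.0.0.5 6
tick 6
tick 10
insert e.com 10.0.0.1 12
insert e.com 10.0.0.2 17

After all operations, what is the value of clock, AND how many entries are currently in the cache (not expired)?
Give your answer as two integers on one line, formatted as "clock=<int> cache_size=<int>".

Op 1: insert a.com -> 10.0.0.1 (expiry=0+10=10). clock=0
Op 2: insert c.com -> 10.0.0.5 (expiry=0+9=9). clock=0
Op 3: insert b.com -> 10.0.0.1 (expiry=0+5=5). clock=0
Op 4: tick 5 -> clock=5. purged={b.com}
Op 5: insert b.com -> 10.0.0.5 (expiry=5+4=9). clock=5
Op 6: tick 10 -> clock=15. purged={a.com,b.com,c.com}
Op 7: tick 3 -> clock=18.
Op 8: insert f.com -> 10.0.0.2 (expiry=18+8=26). clock=18
Op 9: tick 4 -> clock=22.
Op 10: insert a.com -> 10.0.0.5 (expiry=22+5=27). clock=22
Op 11: insert a.com -> 10.0.0.6 (expiry=22+19=41). clock=22
Op 12: insert c.com -> 10.0.0.7 (expiry=22+8=30). clock=22
Op 13: insert b.com -> 10.0.0.5 (expiry=22+5=27). clock=22
Op 14: insert a.com -> 10.0.0.3 (expiry=22+8=30). clock=22
Op 15: tick 3 -> clock=25.
Op 16: tick 4 -> clock=29. purged={b.com,f.com}
Op 17: tick 5 -> clock=34. purged={a.com,c.com}
Op 18: insert e.com -> 10.0.0.7 (expiry=34+14=48). clock=34
Op 19: insert a.com -> 10.0.0.1 (expiry=34+10=44). clock=34
Op 20: insert a.com -> 10.0.0.1 (expiry=34+17=51). clock=34
Op 21: tick 1 -> clock=35.
Op 22: insert b.com -> 10.0.0.7 (expiry=35+11=46). clock=35
Op 23: tick 14 -> clock=49. purged={b.com,e.com}
Op 24: insert d.com -> 10.0.0.5 (expiry=49+2=51). clock=49
Op 25: insert e.com -> 10.0.0.5 (expiry=49+6=55). clock=49
Op 26: tick 6 -> clock=55. purged={a.com,d.com,e.com}
Op 27: tick 10 -> clock=65.
Op 28: insert e.com -> 10.0.0.1 (expiry=65+12=77). clock=65
Op 29: insert e.com -> 10.0.0.2 (expiry=65+17=82). clock=65
Final clock = 65
Final cache (unexpired): {e.com} -> size=1

Answer: clock=65 cache_size=1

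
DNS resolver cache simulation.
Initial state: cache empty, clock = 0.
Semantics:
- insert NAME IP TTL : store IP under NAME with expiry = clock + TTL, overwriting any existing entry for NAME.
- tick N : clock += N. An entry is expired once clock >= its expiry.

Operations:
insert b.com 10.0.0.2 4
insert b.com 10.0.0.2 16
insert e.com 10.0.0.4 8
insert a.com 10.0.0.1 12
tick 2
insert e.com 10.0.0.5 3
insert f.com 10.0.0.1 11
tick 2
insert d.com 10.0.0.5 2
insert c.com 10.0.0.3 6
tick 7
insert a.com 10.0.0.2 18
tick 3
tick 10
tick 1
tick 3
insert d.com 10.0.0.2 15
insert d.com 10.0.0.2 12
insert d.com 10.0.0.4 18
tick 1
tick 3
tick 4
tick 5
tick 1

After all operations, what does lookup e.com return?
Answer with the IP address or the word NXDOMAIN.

Answer: NXDOMAIN

Derivation:
Op 1: insert b.com -> 10.0.0.2 (expiry=0+4=4). clock=0
Op 2: insert b.com -> 10.0.0.2 (expiry=0+16=16). clock=0
Op 3: insert e.com -> 10.0.0.4 (expiry=0+8=8). clock=0
Op 4: insert a.com -> 10.0.0.1 (expiry=0+12=12). clock=0
Op 5: tick 2 -> clock=2.
Op 6: insert e.com -> 10.0.0.5 (expiry=2+3=5). clock=2
Op 7: insert f.com -> 10.0.0.1 (expiry=2+11=13). clock=2
Op 8: tick 2 -> clock=4.
Op 9: insert d.com -> 10.0.0.5 (expiry=4+2=6). clock=4
Op 10: insert c.com -> 10.0.0.3 (expiry=4+6=10). clock=4
Op 11: tick 7 -> clock=11. purged={c.com,d.com,e.com}
Op 12: insert a.com -> 10.0.0.2 (expiry=11+18=29). clock=11
Op 13: tick 3 -> clock=14. purged={f.com}
Op 14: tick 10 -> clock=24. purged={b.com}
Op 15: tick 1 -> clock=25.
Op 16: tick 3 -> clock=28.
Op 17: insert d.com -> 10.0.0.2 (expiry=28+15=43). clock=28
Op 18: insert d.com -> 10.0.0.2 (expiry=28+12=40). clock=28
Op 19: insert d.com -> 10.0.0.4 (expiry=28+18=46). clock=28
Op 20: tick 1 -> clock=29. purged={a.com}
Op 21: tick 3 -> clock=32.
Op 22: tick 4 -> clock=36.
Op 23: tick 5 -> clock=41.
Op 24: tick 1 -> clock=42.
lookup e.com: not in cache (expired or never inserted)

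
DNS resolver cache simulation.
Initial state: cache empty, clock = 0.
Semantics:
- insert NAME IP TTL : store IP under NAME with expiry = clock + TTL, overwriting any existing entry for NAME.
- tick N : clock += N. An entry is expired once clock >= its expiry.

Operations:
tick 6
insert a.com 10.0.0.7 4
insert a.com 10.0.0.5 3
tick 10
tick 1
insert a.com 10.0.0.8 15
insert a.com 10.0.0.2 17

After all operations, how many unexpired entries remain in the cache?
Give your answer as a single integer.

Answer: 1

Derivation:
Op 1: tick 6 -> clock=6.
Op 2: insert a.com -> 10.0.0.7 (expiry=6+4=10). clock=6
Op 3: insert a.com -> 10.0.0.5 (expiry=6+3=9). clock=6
Op 4: tick 10 -> clock=16. purged={a.com}
Op 5: tick 1 -> clock=17.
Op 6: insert a.com -> 10.0.0.8 (expiry=17+15=32). clock=17
Op 7: insert a.com -> 10.0.0.2 (expiry=17+17=34). clock=17
Final cache (unexpired): {a.com} -> size=1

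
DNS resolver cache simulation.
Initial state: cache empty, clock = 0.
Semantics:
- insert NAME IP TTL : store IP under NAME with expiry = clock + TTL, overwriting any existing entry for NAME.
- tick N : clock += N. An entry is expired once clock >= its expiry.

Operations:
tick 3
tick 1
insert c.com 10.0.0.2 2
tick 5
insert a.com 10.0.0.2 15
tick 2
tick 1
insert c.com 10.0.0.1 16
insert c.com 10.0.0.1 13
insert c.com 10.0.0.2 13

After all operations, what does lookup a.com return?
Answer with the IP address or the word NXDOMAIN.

Op 1: tick 3 -> clock=3.
Op 2: tick 1 -> clock=4.
Op 3: insert c.com -> 10.0.0.2 (expiry=4+2=6). clock=4
Op 4: tick 5 -> clock=9. purged={c.com}
Op 5: insert a.com -> 10.0.0.2 (expiry=9+15=24). clock=9
Op 6: tick 2 -> clock=11.
Op 7: tick 1 -> clock=12.
Op 8: insert c.com -> 10.0.0.1 (expiry=12+16=28). clock=12
Op 9: insert c.com -> 10.0.0.1 (expiry=12+13=25). clock=12
Op 10: insert c.com -> 10.0.0.2 (expiry=12+13=25). clock=12
lookup a.com: present, ip=10.0.0.2 expiry=24 > clock=12

Answer: 10.0.0.2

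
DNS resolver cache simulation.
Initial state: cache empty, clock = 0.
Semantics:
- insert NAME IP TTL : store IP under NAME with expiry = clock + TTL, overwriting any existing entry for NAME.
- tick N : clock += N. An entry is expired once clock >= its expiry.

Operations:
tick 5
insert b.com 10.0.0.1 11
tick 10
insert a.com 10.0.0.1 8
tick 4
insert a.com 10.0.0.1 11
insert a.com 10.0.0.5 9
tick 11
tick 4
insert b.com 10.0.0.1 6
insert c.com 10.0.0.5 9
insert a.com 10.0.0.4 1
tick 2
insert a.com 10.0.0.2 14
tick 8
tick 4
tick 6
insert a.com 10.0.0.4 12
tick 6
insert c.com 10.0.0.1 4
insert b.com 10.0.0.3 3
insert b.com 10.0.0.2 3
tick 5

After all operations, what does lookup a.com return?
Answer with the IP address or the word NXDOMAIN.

Answer: 10.0.0.4

Derivation:
Op 1: tick 5 -> clock=5.
Op 2: insert b.com -> 10.0.0.1 (expiry=5+11=16). clock=5
Op 3: tick 10 -> clock=15.
Op 4: insert a.com -> 10.0.0.1 (expiry=15+8=23). clock=15
Op 5: tick 4 -> clock=19. purged={b.com}
Op 6: insert a.com -> 10.0.0.1 (expiry=19+11=30). clock=19
Op 7: insert a.com -> 10.0.0.5 (expiry=19+9=28). clock=19
Op 8: tick 11 -> clock=30. purged={a.com}
Op 9: tick 4 -> clock=34.
Op 10: insert b.com -> 10.0.0.1 (expiry=34+6=40). clock=34
Op 11: insert c.com -> 10.0.0.5 (expiry=34+9=43). clock=34
Op 12: insert a.com -> 10.0.0.4 (expiry=34+1=35). clock=34
Op 13: tick 2 -> clock=36. purged={a.com}
Op 14: insert a.com -> 10.0.0.2 (expiry=36+14=50). clock=36
Op 15: tick 8 -> clock=44. purged={b.com,c.com}
Op 16: tick 4 -> clock=48.
Op 17: tick 6 -> clock=54. purged={a.com}
Op 18: insert a.com -> 10.0.0.4 (expiry=54+12=66). clock=54
Op 19: tick 6 -> clock=60.
Op 20: insert c.com -> 10.0.0.1 (expiry=60+4=64). clock=60
Op 21: insert b.com -> 10.0.0.3 (expiry=60+3=63). clock=60
Op 22: insert b.com -> 10.0.0.2 (expiry=60+3=63). clock=60
Op 23: tick 5 -> clock=65. purged={b.com,c.com}
lookup a.com: present, ip=10.0.0.4 expiry=66 > clock=65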